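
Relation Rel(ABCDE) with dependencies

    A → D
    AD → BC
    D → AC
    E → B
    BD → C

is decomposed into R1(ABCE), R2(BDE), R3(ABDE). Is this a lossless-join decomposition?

Chase test. Columns are ABCDE; row i has aⱼ where attribute j ∈ Ri, else bᵢⱼ.
Initial tableau (one row per fragment):
  row 1: a1 a2 a3 b14 a5
  row 2: b21 a2 b23 a4 a5
  row 3: a1 a2 b33 a4 a5
Rows 1 and 3 agree on A; apply A→D and equate their D entries.
Rows 1 and 3 agree on AD; apply AD→BC and equate their BC entries.
Rows 1 and 2 agree on D; apply D→AC and equate their AC entries.
Row 1 is now all distinguished symbols — the join is lossless.

Yes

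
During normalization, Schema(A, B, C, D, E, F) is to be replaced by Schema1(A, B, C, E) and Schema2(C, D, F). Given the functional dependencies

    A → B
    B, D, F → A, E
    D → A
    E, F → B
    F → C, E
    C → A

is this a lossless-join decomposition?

Common attributes: Schema1 ∩ Schema2 = {C}.
Closure of {C}: C → A applies, adding A; A → B applies, adding B. So (C)⁺ = {A, B, C}.
The closure contains neither all of Schema1 = {A, B, C, E} nor all of Schema2 = {C, D, F}, so the common attributes are not a superkey of either fragment. The join is lossy.

No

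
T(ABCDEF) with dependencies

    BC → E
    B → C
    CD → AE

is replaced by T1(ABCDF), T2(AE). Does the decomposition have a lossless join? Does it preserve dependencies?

lossy and not dependency-preserving

Lossless test: (A)⁺ = {A}, which is a superkey of neither fragment — lossy.
Dependency preservation: the restricted closure of {BC} across the fragments never reaches {E}, so BC → E cannot be enforced without a join — not preserved.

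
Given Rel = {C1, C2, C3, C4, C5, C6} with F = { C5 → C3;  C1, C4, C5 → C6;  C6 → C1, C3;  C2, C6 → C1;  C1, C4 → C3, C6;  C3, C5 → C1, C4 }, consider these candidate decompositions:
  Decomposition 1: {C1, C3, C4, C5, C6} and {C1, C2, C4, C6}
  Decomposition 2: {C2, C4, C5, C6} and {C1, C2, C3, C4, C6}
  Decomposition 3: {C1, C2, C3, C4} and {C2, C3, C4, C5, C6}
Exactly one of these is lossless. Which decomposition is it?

Decomposition 1: common = {C1, C4, C6}, closure = {C1, C3, C4, C6} → lossy.
Decomposition 2: common = {C2, C4, C6}, closure = {C1, C2, C3, C4, C6} → lossless.
Decomposition 3: common = {C2, C3, C4}, closure = {C2, C3, C4} → lossy.

Decomposition 2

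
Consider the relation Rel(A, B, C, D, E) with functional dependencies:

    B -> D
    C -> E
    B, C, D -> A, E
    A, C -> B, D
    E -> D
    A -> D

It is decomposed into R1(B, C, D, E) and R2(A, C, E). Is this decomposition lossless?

No

Common attributes: R1 ∩ R2 = {C, E}.
Closure of {C, E}: E → D applies, adding D. So (C, E)⁺ = {C, D, E}.
The closure contains neither all of R1 = {B, C, D, E} nor all of R2 = {A, C, E}, so the common attributes are not a superkey of either fragment. The join is lossy.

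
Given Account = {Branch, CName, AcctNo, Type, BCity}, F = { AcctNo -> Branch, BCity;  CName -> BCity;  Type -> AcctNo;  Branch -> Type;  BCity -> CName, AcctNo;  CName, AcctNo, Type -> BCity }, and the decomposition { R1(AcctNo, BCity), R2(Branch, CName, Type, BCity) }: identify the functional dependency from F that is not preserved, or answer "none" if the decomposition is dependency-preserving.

AcctNo → Branch, BCity: restricted closure across fragments reaches Branch, BCity.
CName → BCity lies within R2.
Type → AcctNo: restricted closure across fragments reaches AcctNo.
Branch → Type lies within R2.
BCity → CName, AcctNo: restricted closure across fragments reaches CName, AcctNo.
CName, AcctNo, Type → BCity: restricted closure across fragments reaches BCity.
Every dependency is enforceable on the fragments, so the decomposition is dependency-preserving.

none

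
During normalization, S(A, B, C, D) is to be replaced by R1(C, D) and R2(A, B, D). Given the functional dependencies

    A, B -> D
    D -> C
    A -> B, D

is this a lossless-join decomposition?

Common attributes: R1 ∩ R2 = {D}.
Closure of {D}: D → C applies, adding C. So (D)⁺ = {C, D}.
This closure contains every attribute of R1, so R1 ∩ R2 → R1. The join is lossless.

Yes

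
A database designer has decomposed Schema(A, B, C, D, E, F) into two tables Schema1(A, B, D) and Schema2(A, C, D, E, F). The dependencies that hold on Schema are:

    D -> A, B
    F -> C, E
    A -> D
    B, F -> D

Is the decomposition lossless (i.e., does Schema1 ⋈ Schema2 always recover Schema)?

Common attributes: Schema1 ∩ Schema2 = {A, D}.
Closure of {A, D}: D → A, B applies, adding B. So (A, D)⁺ = {A, B, D}.
This closure contains every attribute of Schema1, so Schema1 ∩ Schema2 → Schema1. The join is lossless.

Yes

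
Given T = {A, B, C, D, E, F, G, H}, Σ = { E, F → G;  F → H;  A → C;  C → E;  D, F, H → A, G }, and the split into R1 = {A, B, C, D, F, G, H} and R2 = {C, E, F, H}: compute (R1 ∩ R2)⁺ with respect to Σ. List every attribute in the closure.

C, E, F, G, H

R1 ∩ R2 = {C, F, H}.
C → E applies, adding E
E, F → G applies, adding G
Closure: {C, E, F, G, H}.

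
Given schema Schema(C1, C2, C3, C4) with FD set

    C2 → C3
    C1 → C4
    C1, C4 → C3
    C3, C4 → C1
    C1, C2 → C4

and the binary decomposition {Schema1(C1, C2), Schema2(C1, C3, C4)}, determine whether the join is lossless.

Yes

Common attributes: Schema1 ∩ Schema2 = {C1}.
Closure of {C1}: C1 → C4 applies, adding C4; C1, C4 → C3 applies, adding C3. So (C1)⁺ = {C1, C3, C4}.
This closure contains every attribute of Schema2, so Schema1 ∩ Schema2 → Schema2. The join is lossless.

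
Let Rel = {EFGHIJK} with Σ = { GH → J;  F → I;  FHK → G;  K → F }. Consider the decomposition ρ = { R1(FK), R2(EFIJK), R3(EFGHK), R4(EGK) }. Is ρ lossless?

No

Chase test. Columns are EFGHIJK; row i has aⱼ where attribute j ∈ Ri, else bᵢⱼ.
Initial tableau (one row per fragment):
  row 1: b11 a2 b13 b14 b15 b16 a7
  row 2: a1 a2 b23 b24 a5 a6 a7
  row 3: a1 a2 a3 a4 b35 b36 a7
  row 4: a1 b42 a3 b44 b45 b46 a7
Rows 1 and 2 agree on F; apply F→I and equate their I entries.
Rows 1 and 3 agree on F; apply F→I and equate their I entries.
Rows 1 and 4 agree on K; apply K→F and equate their F entries.
Rows 1 and 4 agree on F; apply F→I and equate their I entries.
No row becomes fully distinguished — the join is lossy.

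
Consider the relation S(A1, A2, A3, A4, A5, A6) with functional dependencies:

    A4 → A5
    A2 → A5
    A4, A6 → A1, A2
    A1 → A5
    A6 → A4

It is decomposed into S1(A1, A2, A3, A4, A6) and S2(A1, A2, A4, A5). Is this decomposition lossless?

Common attributes: S1 ∩ S2 = {A1, A2, A4}.
Closure of {A1, A2, A4}: A4 → A5 applies, adding A5. So (A1, A2, A4)⁺ = {A1, A2, A4, A5}.
This closure contains every attribute of S2, so S1 ∩ S2 → S2. The join is lossless.

Yes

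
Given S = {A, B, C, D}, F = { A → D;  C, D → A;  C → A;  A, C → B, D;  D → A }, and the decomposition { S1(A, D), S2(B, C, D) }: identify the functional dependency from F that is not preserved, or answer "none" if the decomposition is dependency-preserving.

A → D lies within S1.
C, D → A: restricted closure across fragments reaches A.
C → A: restricted closure across fragments reaches A.
A, C → B, D: restricted closure across fragments reaches B, D.
D → A lies within S1.
Every dependency is enforceable on the fragments, so the decomposition is dependency-preserving.

none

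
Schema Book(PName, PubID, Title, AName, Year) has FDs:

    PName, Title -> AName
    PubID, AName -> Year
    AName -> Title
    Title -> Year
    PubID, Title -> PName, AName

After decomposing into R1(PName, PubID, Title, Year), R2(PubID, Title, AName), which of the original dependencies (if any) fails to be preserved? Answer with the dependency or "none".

Check PName, Title → AName: no single fragment contains all of {PName, Title, AName}, and the restricted closure of {PName, Title} across the fragments never reaches {AName}.
PubID, AName → Year is preserved.
AName → Title is preserved.
Title → Year is preserved.
PubID, Title → PName, AName is preserved.

PName, Title -> AName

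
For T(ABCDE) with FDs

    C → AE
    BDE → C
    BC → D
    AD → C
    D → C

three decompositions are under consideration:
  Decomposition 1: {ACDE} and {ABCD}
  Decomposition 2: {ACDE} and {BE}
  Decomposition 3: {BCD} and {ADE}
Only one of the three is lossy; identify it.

Decomposition 1: common = {ACD}, closure = {ACDE} → lossless.
Decomposition 2: common = {E}, closure = {E} → lossy.
Decomposition 3: common = {D}, closure = {ACDE} → lossless.

Decomposition 2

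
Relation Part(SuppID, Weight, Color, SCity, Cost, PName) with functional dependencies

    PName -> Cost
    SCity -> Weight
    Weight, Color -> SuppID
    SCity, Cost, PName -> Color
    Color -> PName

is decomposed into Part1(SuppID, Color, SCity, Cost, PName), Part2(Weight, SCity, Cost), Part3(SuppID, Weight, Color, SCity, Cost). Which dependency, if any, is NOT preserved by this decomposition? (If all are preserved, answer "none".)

PName → Cost lies within Part1.
SCity → Weight lies within Part2.
Weight, Color → SuppID lies within Part3.
SCity, Cost, PName → Color lies within Part1.
Color → PName lies within Part1.
Every dependency is enforceable on the fragments, so the decomposition is dependency-preserving.

none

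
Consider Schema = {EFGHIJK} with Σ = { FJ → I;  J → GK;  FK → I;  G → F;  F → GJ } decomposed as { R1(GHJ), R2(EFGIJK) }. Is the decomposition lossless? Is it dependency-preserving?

lossy but dependency-preserving

Lossless test: (GJ)⁺ = {FGIJK}, which is a superkey of neither fragment — lossy.
Dependency preservation: every FD's attributes lie within a single fragment, so each can be enforced locally — preserved.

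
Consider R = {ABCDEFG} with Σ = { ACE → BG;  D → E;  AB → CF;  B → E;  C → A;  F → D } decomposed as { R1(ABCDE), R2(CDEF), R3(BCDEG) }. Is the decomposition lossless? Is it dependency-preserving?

lossless and dependency-preserving

Lossless test (chase): Rows 1 and 2 agree on C; apply C→A and equate their A entries. Rows 1 and 3 agree on C; apply C→A and equate their A entries. Rows 1 and 2 agree on ACE; apply ACE→BG and equate their BG entries. Rows 1 and 3 agree on ACE; apply ACE→BG and equate their BG entries. Rows 1 and 2 agree on AB; apply AB→CF and equate their CF entries. Rows 1 and 3 agree on AB; apply AB→CF and equate their CF entries. Row 1 is now all distinguished symbols — the join is lossless.
Dependency preservation: ACE → BG; AB → CF are not contained in any single fragment, but the restricted closure of each left-hand side across the fragments still reaches the right-hand side; the remaining FDs each lie inside some fragment. All dependencies are preserved.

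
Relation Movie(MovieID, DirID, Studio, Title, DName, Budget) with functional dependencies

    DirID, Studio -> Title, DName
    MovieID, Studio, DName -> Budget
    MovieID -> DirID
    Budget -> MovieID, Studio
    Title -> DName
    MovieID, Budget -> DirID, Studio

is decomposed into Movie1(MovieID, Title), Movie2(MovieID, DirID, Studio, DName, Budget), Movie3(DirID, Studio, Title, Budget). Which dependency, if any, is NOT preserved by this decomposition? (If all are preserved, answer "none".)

Check Title → DName: no single fragment contains all of {Title, DName}, and the restricted closure of {Title} across the fragments never reaches {DName}.
DirID, Studio → Title, DName is preserved.
MovieID, Studio, DName → Budget is preserved.
MovieID → DirID is preserved.
Budget → MovieID, Studio is preserved.
MovieID, Budget → DirID, Studio is preserved.

Title -> DName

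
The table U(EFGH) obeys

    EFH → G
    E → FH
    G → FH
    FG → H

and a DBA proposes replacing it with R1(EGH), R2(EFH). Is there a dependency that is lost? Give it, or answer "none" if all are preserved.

G → FH

Check G → FH: no single fragment contains all of {FGH}, and the restricted closure of {G} across the fragments never reaches {FH}.
EFH → G is preserved.
E → FH is preserved.
FG → H is preserved.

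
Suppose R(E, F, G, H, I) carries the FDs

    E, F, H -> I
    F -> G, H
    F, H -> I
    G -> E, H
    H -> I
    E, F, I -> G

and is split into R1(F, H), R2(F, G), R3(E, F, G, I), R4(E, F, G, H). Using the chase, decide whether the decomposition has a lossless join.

Yes

Chase test. Columns are E, F, G, H, I; row i has aⱼ where attribute j ∈ Ri, else bᵢⱼ.
Initial tableau (one row per fragment):
  row 1: b11 a2 b13 a4 b15
  row 2: b21 a2 a3 b24 b25
  row 3: a1 a2 a3 b34 a5
  row 4: a1 a2 a3 a4 b45
Rows 1 and 2 agree on F; apply F→G, H and equate their G, H entries.
Rows 1 and 3 agree on F; apply F→G, H and equate their G, H entries.
Rows 1 and 2 agree on F, H; apply F, H→I and equate their I entries.
Rows 1 and 3 agree on F, H; apply F, H→I and equate their I entries.
Rows 1 and 4 agree on F, H; apply F, H→I and equate their I entries.
Rows 1 and 2 agree on G; apply G→E, H and equate their E, H entries.
Rows 1 and 3 agree on G; apply G→E, H and equate their E, H entries.
Row 1 is now all distinguished symbols — the join is lossless.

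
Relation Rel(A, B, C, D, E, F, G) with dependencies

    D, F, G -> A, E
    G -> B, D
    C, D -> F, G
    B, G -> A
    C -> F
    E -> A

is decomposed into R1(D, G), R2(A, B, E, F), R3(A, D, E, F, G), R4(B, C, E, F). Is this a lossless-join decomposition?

No

Chase test. Columns are A, B, C, D, E, F, G; row i has aⱼ where attribute j ∈ Ri, else bᵢⱼ.
Initial tableau (one row per fragment):
  row 1: b11 b12 b13 a4 b15 b16 a7
  row 2: a1 a2 b23 b24 a5 a6 b27
  row 3: a1 b32 b33 a4 a5 a6 a7
  row 4: b41 a2 a3 b44 a5 a6 b47
Rows 1 and 3 agree on G; apply G→B, D and equate their B, D entries.
Rows 1 and 3 agree on B, G; apply B, G→A and equate their A entries.
Rows 2 and 4 agree on E; apply E→A and equate their A entries.
No row becomes fully distinguished — the join is lossy.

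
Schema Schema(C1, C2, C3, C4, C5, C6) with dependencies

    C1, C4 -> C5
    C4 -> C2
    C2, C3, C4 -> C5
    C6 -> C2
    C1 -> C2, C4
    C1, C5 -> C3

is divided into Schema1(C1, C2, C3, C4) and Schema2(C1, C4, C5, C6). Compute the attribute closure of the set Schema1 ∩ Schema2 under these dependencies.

C1, C2, C3, C4, C5

Schema1 ∩ Schema2 = {C1, C4}.
C1, C4 → C5 applies, adding C5
C4 → C2 applies, adding C2
C1, C5 → C3 applies, adding C3
Closure: {C1, C2, C3, C4, C5}.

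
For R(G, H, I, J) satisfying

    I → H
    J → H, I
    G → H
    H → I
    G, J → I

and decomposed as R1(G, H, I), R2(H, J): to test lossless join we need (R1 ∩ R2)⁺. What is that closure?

R1 ∩ R2 = {H}.
H → I applies, adding I
Closure: {H, I}.

H, I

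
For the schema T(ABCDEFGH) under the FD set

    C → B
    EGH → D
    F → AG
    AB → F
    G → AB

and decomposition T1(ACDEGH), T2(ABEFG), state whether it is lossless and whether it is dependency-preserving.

lossless but not dependency-preserving

Lossless test: (AEG)⁺ = {ABEFG}, which contains all of one fragment — lossless.
Dependency preservation: the restricted closure of {C} across the fragments never reaches {B}, so C → B cannot be enforced without a join — not preserved.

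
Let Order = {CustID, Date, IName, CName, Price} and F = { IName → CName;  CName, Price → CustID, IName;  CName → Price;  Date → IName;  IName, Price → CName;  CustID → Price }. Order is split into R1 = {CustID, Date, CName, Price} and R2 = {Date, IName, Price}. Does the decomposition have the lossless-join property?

Yes

Common attributes: R1 ∩ R2 = {Date, Price}.
Closure of {Date, Price}: Date → IName applies, adding IName; IName, Price → CName applies, adding CName; CName, Price → CustID, IName applies, adding CustID. So (Date, Price)⁺ = {CustID, Date, IName, CName, Price}.
This closure contains every attribute of R1, so R1 ∩ R2 → R1. The join is lossless.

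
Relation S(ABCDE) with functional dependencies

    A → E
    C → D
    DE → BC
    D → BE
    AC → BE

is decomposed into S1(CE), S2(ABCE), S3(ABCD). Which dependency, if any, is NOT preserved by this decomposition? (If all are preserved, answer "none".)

A → E lies within S2.
C → D lies within S3.
DE → BC: restricted closure across fragments reaches BC.
D → BE: restricted closure across fragments reaches BE.
AC → BE lies within S2.
Every dependency is enforceable on the fragments, so the decomposition is dependency-preserving.

none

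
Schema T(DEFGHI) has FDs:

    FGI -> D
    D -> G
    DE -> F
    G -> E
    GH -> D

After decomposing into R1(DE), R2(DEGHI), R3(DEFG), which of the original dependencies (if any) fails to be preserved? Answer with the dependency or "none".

FGI -> D

Check FGI → D: no single fragment contains all of {DFGI}, and the restricted closure of {FGI} across the fragments never reaches {D}.
D → G is preserved.
DE → F is preserved.
G → E is preserved.
GH → D is preserved.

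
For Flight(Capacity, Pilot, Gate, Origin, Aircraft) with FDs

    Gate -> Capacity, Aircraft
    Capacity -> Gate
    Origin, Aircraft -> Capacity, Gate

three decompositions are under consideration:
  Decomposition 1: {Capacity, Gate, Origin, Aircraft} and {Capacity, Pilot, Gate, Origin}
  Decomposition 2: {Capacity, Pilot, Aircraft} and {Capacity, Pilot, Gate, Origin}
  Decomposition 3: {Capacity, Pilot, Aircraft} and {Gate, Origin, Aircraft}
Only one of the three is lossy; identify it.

Decomposition 3

Decomposition 1: common = {Capacity, Gate, Origin}, closure = {Capacity, Gate, Origin, Aircraft} → lossless.
Decomposition 2: common = {Capacity, Pilot}, closure = {Capacity, Pilot, Gate, Aircraft} → lossless.
Decomposition 3: common = {Aircraft}, closure = {Aircraft} → lossy.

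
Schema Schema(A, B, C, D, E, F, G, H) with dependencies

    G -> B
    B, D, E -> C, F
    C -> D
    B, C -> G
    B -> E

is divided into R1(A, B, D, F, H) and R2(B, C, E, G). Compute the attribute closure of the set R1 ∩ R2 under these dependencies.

R1 ∩ R2 = {B}.
B → E applies, adding E
Closure: {B, E}.

B, E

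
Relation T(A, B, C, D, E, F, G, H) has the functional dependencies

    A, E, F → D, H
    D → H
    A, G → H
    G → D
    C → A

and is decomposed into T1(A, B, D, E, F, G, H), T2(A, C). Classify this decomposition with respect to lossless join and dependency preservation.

Lossless test: (A)⁺ = {A}, which is a superkey of neither fragment — lossy.
Dependency preservation: every FD's attributes lie within a single fragment, so each can be enforced locally — preserved.

lossy but dependency-preserving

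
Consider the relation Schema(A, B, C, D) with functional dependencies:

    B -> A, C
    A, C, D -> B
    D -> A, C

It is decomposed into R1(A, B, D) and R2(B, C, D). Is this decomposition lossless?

Yes

Common attributes: R1 ∩ R2 = {B, D}.
Closure of {B, D}: B → A, C applies, adding A, C. So (B, D)⁺ = {A, B, C, D}.
This closure contains every attribute of R1, so R1 ∩ R2 → R1. The join is lossless.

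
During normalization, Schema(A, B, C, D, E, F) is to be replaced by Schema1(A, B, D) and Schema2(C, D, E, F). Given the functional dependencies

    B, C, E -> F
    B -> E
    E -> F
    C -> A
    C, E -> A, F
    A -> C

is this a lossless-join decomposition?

Common attributes: Schema1 ∩ Schema2 = {D}.
No dependency enlarges {D}, so (D)⁺ = {D}.
The closure contains neither all of Schema1 = {A, B, D} nor all of Schema2 = {C, D, E, F}, so the common attributes are not a superkey of either fragment. The join is lossy.

No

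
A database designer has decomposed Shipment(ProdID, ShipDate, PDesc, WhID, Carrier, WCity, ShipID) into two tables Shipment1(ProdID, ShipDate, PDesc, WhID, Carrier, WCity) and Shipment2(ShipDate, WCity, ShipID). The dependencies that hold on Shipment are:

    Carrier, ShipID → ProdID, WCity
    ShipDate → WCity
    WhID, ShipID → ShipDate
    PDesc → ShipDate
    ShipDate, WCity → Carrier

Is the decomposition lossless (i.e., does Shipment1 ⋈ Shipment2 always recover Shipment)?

Common attributes: Shipment1 ∩ Shipment2 = {ShipDate, WCity}.
Closure of {ShipDate, WCity}: ShipDate, WCity → Carrier applies, adding Carrier. So (ShipDate, WCity)⁺ = {ShipDate, Carrier, WCity}.
The closure contains neither all of Shipment1 = {ProdID, ShipDate, PDesc, WhID, Carrier, WCity} nor all of Shipment2 = {ShipDate, WCity, ShipID}, so the common attributes are not a superkey of either fragment. The join is lossy.

No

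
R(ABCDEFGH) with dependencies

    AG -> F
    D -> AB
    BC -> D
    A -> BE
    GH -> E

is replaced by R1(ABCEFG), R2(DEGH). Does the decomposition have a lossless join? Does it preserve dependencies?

lossy and not dependency-preserving

Lossless test: (EG)⁺ = {EG}, which is a superkey of neither fragment — lossy.
Dependency preservation: the restricted closure of {D} across the fragments never reaches {AB}, so D → AB cannot be enforced without a join — not preserved.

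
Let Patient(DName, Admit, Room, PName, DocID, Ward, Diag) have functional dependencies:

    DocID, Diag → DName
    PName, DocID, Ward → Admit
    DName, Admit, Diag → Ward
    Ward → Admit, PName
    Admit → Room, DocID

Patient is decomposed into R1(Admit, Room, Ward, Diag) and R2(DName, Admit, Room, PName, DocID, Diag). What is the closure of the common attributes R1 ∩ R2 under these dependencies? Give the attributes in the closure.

R1 ∩ R2 = {Admit, Room, Diag}.
Admit → Room, DocID applies, adding DocID
DocID, Diag → DName applies, adding DName
DName, Admit, Diag → Ward applies, adding Ward
Ward → Admit, PName applies, adding PName
Closure: {DName, Admit, Room, PName, DocID, Ward, Diag}.

DName, Admit, Room, PName, DocID, Ward, Diag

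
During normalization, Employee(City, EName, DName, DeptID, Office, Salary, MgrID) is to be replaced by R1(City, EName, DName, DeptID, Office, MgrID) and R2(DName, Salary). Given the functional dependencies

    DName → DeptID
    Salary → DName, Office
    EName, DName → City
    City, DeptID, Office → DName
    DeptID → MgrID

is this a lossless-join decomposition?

Common attributes: R1 ∩ R2 = {DName}.
Closure of {DName}: DName → DeptID applies, adding DeptID; DeptID → MgrID applies, adding MgrID. So (DName)⁺ = {DName, DeptID, MgrID}.
The closure contains neither all of R1 = {City, EName, DName, DeptID, Office, MgrID} nor all of R2 = {DName, Salary}, so the common attributes are not a superkey of either fragment. The join is lossy.

No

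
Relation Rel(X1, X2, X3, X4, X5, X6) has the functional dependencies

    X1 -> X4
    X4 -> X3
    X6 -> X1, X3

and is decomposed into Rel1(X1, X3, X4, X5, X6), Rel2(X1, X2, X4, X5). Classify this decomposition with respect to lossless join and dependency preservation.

lossy but dependency-preserving

Lossless test: (X1, X4, X5)⁺ = {X1, X3, X4, X5}, which is a superkey of neither fragment — lossy.
Dependency preservation: every FD's attributes lie within a single fragment, so each can be enforced locally — preserved.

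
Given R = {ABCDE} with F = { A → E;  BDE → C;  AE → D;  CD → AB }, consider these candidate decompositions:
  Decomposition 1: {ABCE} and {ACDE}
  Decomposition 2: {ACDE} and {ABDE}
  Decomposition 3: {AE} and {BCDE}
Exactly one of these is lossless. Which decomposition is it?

Decomposition 1: common = {ACE}, closure = {ABCDE} → lossless.
Decomposition 2: common = {ADE}, closure = {ADE} → lossy.
Decomposition 3: common = {E}, closure = {E} → lossy.

Decomposition 1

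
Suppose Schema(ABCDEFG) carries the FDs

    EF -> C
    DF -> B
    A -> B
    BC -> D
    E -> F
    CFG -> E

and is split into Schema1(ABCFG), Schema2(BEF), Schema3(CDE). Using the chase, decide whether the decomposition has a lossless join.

No

Chase test. Columns are ABCDEFG; row i has aⱼ where attribute j ∈ Schemai, else bᵢⱼ.
Initial tableau (one row per fragment):
  row 1: a1 a2 a3 b14 b15 a6 a7
  row 2: b21 a2 b23 b24 a5 a6 b27
  row 3: b31 b32 a3 a4 a5 b36 b37
Rows 2 and 3 agree on E; apply E→F and equate their F entries.
Rows 2 and 3 agree on EF; apply EF→C and equate their C entries.
Rows 1 and 2 agree on BC; apply BC→D and equate their D entries.
No row becomes fully distinguished — the join is lossy.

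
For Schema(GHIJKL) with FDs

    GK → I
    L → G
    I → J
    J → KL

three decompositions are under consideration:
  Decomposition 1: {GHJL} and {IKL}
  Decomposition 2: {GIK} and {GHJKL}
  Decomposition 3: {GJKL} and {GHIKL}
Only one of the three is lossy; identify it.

Decomposition 1: common = {L}, closure = {GL} → lossy.
Decomposition 2: common = {GK}, closure = {GIJKL} → lossless.
Decomposition 3: common = {GKL}, closure = {GIJKL} → lossless.

Decomposition 1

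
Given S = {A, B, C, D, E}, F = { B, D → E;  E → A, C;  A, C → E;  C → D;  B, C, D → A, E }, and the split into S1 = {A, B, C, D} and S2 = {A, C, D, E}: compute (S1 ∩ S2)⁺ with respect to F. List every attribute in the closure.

A, C, D, E

S1 ∩ S2 = {A, C, D}.
A, C → E applies, adding E
Closure: {A, C, D, E}.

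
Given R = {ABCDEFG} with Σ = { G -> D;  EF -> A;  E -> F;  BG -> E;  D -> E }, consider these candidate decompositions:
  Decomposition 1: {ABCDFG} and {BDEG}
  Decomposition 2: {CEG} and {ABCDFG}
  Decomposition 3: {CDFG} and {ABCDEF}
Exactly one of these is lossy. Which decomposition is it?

Decomposition 1: common = {BDG}, closure = {ABDEFG} → lossless.
Decomposition 2: common = {CG}, closure = {ACDEFG} → lossless.
Decomposition 3: common = {CDF}, closure = {ACDEF} → lossy.

Decomposition 3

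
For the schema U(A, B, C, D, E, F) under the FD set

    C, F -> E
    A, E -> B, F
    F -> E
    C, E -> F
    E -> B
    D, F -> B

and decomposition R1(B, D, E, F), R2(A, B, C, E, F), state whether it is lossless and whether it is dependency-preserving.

lossy but dependency-preserving

Lossless test: (B, E, F)⁺ = {B, E, F}, which is a superkey of neither fragment — lossy.
Dependency preservation: every FD's attributes lie within a single fragment, so each can be enforced locally — preserved.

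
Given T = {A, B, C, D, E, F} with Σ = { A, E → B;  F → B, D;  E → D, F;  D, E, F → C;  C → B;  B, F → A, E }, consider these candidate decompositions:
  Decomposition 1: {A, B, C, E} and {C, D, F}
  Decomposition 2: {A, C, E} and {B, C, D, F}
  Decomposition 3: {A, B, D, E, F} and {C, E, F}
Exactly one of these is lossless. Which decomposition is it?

Decomposition 3

Decomposition 1: common = {C}, closure = {B, C} → lossy.
Decomposition 2: common = {C}, closure = {B, C} → lossy.
Decomposition 3: common = {E, F}, closure = {A, B, C, D, E, F} → lossless.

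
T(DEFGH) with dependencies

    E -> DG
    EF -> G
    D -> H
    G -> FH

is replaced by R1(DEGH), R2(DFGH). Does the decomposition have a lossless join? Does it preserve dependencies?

lossless and dependency-preserving

Lossless test: (DGH)⁺ = {DFGH}, which contains all of one fragment — lossless.
Dependency preservation: EF → G is not contained in any single fragment, but the restricted closure of its left-hand side across the fragments still reaches the right-hand side; the remaining FDs each lie inside some fragment. All dependencies are preserved.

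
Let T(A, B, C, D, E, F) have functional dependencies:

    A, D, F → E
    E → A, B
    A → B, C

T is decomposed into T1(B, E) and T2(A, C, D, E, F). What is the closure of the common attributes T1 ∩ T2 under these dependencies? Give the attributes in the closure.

A, B, C, E

T1 ∩ T2 = {E}.
E → A, B applies, adding A, B
A → B, C applies, adding C
Closure: {A, B, C, E}.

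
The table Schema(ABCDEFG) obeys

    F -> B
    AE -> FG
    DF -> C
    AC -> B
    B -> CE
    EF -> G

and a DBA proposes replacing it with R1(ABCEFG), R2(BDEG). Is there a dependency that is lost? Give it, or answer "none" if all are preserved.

none

F → B lies within R1.
AE → FG lies within R1.
DF → C: restricted closure across fragments reaches C.
AC → B lies within R1.
B → CE lies within R1.
EF → G lies within R1.
Every dependency is enforceable on the fragments, so the decomposition is dependency-preserving.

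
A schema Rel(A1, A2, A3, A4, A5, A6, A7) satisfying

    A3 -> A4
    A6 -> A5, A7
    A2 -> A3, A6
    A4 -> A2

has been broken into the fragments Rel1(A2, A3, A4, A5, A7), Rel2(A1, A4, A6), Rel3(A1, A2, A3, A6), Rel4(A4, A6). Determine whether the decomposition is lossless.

Yes

Chase test. Columns are A1, A2, A3, A4, A5, A6, A7; row i has aⱼ where attribute j ∈ Reli, else bᵢⱼ.
Initial tableau (one row per fragment):
  row 1: b11 a2 a3 a4 a5 b16 a7
  row 2: a1 b22 b23 a4 b25 a6 b27
  row 3: a1 a2 a3 b34 b35 a6 b37
  row 4: b41 b42 b43 a4 b45 a6 b47
Rows 1 and 3 agree on A3; apply A3→A4 and equate their A4 entries.
Rows 2 and 3 agree on A6; apply A6→A5, A7 and equate their A5, A7 entries.
Rows 2 and 4 agree on A6; apply A6→A5, A7 and equate their A5, A7 entries.
Rows 1 and 3 agree on A2; apply A2→A3, A6 and equate their A3, A6 entries.
Rows 1 and 2 agree on A4; apply A4→A2 and equate their A2 entries.
Rows 1 and 4 agree on A4; apply A4→A2 and equate their A2 entries.
Rows 1 and 2 agree on A6; apply A6→A5, A7 and equate their A5, A7 entries.
Rows 1 and 2 agree on A2; apply A2→A3, A6 and equate their A3, A6 entries.
Rows 1 and 4 agree on A2; apply A2→A3, A6 and equate their A3, A6 entries.
Row 2 is now all distinguished symbols — the join is lossless.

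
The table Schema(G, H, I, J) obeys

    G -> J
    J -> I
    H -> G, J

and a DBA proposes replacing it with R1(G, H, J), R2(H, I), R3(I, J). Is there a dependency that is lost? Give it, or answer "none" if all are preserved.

none

G → J lies within R1.
J → I lies within R3.
H → G, J lies within R1.
Every dependency is enforceable on the fragments, so the decomposition is dependency-preserving.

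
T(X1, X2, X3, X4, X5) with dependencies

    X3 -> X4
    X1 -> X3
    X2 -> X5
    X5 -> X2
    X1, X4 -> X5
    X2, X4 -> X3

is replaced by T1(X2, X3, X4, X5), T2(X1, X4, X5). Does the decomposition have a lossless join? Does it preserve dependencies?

Lossless test: (X4, X5)⁺ = {X2, X3, X4, X5}, which contains all of one fragment — lossless.
Dependency preservation: X1 → X3 is not contained in any single fragment, but the restricted closure of its left-hand side across the fragments still reaches the right-hand side; the remaining FDs each lie inside some fragment. All dependencies are preserved.

lossless and dependency-preserving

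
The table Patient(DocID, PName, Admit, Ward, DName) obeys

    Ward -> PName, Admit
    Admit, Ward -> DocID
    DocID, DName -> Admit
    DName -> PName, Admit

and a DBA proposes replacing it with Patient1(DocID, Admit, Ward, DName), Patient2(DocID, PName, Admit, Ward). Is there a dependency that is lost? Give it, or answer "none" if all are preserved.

DName -> PName, Admit

Check DName → PName, Admit: no single fragment contains all of {PName, Admit, DName}, and the restricted closure of {DName} across the fragments never reaches {PName, Admit}.
Ward → PName, Admit is preserved.
Admit, Ward → DocID is preserved.
DocID, DName → Admit is preserved.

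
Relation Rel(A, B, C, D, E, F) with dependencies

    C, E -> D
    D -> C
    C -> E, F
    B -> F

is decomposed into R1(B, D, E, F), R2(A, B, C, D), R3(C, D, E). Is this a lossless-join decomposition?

Yes

Chase test. Columns are A, B, C, D, E, F; row i has aⱼ where attribute j ∈ Ri, else bᵢⱼ.
Initial tableau (one row per fragment):
  row 1: b11 a2 b13 a4 a5 a6
  row 2: a1 a2 a3 a4 b25 b26
  row 3: b31 b32 a3 a4 a5 b36
Rows 1 and 2 agree on D; apply D→C and equate their C entries.
Rows 1 and 2 agree on C; apply C→E, F and equate their E, F entries.
Rows 1 and 3 agree on C; apply C→E, F and equate their E, F entries.
Row 2 is now all distinguished symbols — the join is lossless.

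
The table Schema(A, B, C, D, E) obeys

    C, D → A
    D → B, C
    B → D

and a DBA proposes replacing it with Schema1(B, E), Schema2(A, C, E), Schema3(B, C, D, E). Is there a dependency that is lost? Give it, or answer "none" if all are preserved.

Check C, D → A: no single fragment contains all of {A, C, D}, and the restricted closure of {C, D} across the fragments never reaches {A}.
D → B, C is preserved.
B → D is preserved.

C, D → A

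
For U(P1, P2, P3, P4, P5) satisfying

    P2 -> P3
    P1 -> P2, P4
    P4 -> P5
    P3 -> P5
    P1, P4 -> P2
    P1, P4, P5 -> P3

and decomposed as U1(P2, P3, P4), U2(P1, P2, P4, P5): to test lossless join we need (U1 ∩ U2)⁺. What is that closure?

U1 ∩ U2 = {P2, P4}.
P2 → P3 applies, adding P3
P4 → P5 applies, adding P5
Closure: {P2, P3, P4, P5}.

P2, P3, P4, P5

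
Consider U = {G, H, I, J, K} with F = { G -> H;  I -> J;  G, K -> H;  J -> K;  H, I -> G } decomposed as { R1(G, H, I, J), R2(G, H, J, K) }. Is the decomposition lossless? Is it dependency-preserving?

Lossless test: (G, H, J)⁺ = {G, H, J, K}, which contains all of one fragment — lossless.
Dependency preservation: every FD's attributes lie within a single fragment, so each can be enforced locally — preserved.

lossless and dependency-preserving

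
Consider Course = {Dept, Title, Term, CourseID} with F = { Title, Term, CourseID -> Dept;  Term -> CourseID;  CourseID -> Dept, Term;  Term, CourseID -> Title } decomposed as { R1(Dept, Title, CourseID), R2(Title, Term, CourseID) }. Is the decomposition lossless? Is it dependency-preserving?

lossless and dependency-preserving

Lossless test: (Title, CourseID)⁺ = {Dept, Title, Term, CourseID}, which contains all of one fragment — lossless.
Dependency preservation: Title, Term, CourseID → Dept; CourseID → Dept, Term are not contained in any single fragment, but the restricted closure of each left-hand side across the fragments still reaches the right-hand side; the remaining FDs each lie inside some fragment. All dependencies are preserved.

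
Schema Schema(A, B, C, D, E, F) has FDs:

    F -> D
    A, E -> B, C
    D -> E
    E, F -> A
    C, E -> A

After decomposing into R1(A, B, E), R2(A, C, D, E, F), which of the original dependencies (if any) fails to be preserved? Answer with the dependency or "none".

F → D lies within R2.
A, E → B, C: restricted closure across fragments reaches B, C.
D → E lies within R2.
E, F → A lies within R2.
C, E → A lies within R2.
Every dependency is enforceable on the fragments, so the decomposition is dependency-preserving.

none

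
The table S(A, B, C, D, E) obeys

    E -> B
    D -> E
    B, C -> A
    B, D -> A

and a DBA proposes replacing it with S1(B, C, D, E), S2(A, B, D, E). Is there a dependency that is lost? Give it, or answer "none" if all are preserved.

Check B, C → A: no single fragment contains all of {A, B, C}, and the restricted closure of {B, C} across the fragments never reaches {A}.
E → B is preserved.
D → E is preserved.
B, D → A is preserved.

B, C -> A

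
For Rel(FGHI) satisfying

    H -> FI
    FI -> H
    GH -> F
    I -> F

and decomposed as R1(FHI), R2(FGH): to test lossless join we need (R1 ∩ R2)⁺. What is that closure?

R1 ∩ R2 = {FH}.
H → FI applies, adding I
Closure: {FHI}.

FHI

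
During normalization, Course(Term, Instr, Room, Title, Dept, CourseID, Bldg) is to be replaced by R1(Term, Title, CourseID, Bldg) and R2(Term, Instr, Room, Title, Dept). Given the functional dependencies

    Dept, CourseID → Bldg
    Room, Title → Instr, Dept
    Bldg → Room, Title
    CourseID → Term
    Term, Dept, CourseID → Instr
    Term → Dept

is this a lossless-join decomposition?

Common attributes: R1 ∩ R2 = {Term, Title}.
Closure of {Term, Title}: Term → Dept applies, adding Dept. So (Term, Title)⁺ = {Term, Title, Dept}.
The closure contains neither all of R1 = {Term, Title, CourseID, Bldg} nor all of R2 = {Term, Instr, Room, Title, Dept}, so the common attributes are not a superkey of either fragment. The join is lossy.

No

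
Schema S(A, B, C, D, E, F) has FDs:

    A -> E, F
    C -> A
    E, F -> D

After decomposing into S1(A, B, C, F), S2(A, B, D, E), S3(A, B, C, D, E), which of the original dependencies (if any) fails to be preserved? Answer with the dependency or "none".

Check E, F → D: no single fragment contains all of {D, E, F}, and the restricted closure of {E, F} across the fragments never reaches {D}.
A → E, F is preserved.
C → A is preserved.

E, F -> D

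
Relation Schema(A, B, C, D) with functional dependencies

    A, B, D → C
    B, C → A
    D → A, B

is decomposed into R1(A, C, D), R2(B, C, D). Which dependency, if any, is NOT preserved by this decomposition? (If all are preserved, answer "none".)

B, C → A

Check B, C → A: no single fragment contains all of {A, B, C}, and the restricted closure of {B, C} across the fragments never reaches {A}.
A, B, D → C is preserved.
D → A, B is preserved.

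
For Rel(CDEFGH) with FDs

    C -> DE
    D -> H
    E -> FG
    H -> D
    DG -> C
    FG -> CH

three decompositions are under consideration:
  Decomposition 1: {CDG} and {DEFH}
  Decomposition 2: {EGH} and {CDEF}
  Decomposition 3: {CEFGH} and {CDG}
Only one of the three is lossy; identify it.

Decomposition 1: common = {D}, closure = {DH} → lossy.
Decomposition 2: common = {E}, closure = {CDEFGH} → lossless.
Decomposition 3: common = {CG}, closure = {CDEFGH} → lossless.

Decomposition 1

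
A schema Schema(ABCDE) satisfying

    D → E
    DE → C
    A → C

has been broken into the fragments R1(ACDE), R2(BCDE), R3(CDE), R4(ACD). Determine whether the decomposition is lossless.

No

Chase test. Columns are ABCDE; row i has aⱼ where attribute j ∈ Ri, else bᵢⱼ.
Initial tableau (one row per fragment):
  row 1: a1 b12 a3 a4 a5
  row 2: b21 a2 a3 a4 a5
  row 3: b31 b32 a3 a4 a5
  row 4: a1 b42 a3 a4 b45
Rows 1 and 4 agree on D; apply D→E and equate their E entries.
No row becomes fully distinguished — the join is lossy.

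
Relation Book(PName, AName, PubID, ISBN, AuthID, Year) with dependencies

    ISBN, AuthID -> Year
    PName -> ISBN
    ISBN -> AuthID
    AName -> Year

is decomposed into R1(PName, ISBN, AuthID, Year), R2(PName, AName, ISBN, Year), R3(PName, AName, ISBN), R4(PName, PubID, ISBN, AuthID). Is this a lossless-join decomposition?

No

Chase test. Columns are PName, AName, PubID, ISBN, AuthID, Year; row i has aⱼ where attribute j ∈ Ri, else bᵢⱼ.
Initial tableau (one row per fragment):
  row 1: a1 b12 b13 a4 a5 a6
  row 2: a1 a2 b23 a4 b25 a6
  row 3: a1 a2 b33 a4 b35 b36
  row 4: a1 b42 a3 a4 a5 b46
Rows 1 and 4 agree on ISBN, AuthID; apply ISBN, AuthID→Year and equate their Year entries.
Rows 1 and 2 agree on ISBN; apply ISBN→AuthID and equate their AuthID entries.
Rows 1 and 3 agree on ISBN; apply ISBN→AuthID and equate their AuthID entries.
Rows 2 and 3 agree on AName; apply AName→Year and equate their Year entries.
No row becomes fully distinguished — the join is lossy.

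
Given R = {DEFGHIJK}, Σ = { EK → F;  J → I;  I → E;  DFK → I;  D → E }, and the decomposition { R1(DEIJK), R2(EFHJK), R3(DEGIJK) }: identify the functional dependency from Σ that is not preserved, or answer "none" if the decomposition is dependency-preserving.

none

EK → F lies within R2.
J → I lies within R1.
I → E lies within R1.
DFK → I: restricted closure across fragments reaches I.
D → E lies within R1.
Every dependency is enforceable on the fragments, so the decomposition is dependency-preserving.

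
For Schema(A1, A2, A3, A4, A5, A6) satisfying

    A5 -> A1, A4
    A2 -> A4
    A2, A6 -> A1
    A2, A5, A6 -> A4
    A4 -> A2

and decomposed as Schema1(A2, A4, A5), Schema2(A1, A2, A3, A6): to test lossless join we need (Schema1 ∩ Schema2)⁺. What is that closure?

A2, A4

Schema1 ∩ Schema2 = {A2}.
A2 → A4 applies, adding A4
Closure: {A2, A4}.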